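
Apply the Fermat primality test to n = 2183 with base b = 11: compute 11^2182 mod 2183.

11^1 ≡ 11 (mod 2183)
11^2 ≡ 11^2 = 121 ≡ 121 (mod 2183)
11^4 ≡ 121^2 = 14641 ≡ 1543 (mod 2183)
11^8 ≡ 1543^2 = 2380849 ≡ 1379 (mod 2183)
11^16 ≡ 1379^2 = 1901641 ≡ 248 (mod 2183)
11^32 ≡ 248^2 = 61504 ≡ 380 (mod 2183)
11^64 ≡ 380^2 = 144400 ≡ 322 (mod 2183)
11^128 ≡ 322^2 = 103684 ≡ 1083 (mod 2183)
11^256 ≡ 1083^2 = 1172889 ≡ 618 (mod 2183)
11^512 ≡ 618^2 = 381924 ≡ 2082 (mod 2183)
11^1024 ≡ 2082^2 = 4334724 ≡ 1469 (mod 2183)
11^2048 ≡ 1469^2 = 2157961 ≡ 1157 (mod 2183)
2182 = 2048 + 128 + 4 + 2 in binary powers of 2.
So 11^2182 ≡ 1157 · 1083 · 1543 · 121 ≡ 470 (mod 2183).
Since 470 ≠ 1, base 11 is a Fermat witness: 2183 is composite.

470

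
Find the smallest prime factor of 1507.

1507 is odd.
Digit sum 13, not divisible by 3.
Ends in 7: not divisible by 5.
7: 1507 = 7·215 + 2
11: 1507 = 11·137

11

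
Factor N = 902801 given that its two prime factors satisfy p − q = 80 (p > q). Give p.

991

Since p = q + 80, we have 902801 = q(q + 80), so q² + 80q − 902801 = 0.
Discriminant: 80² + 4·902801 = 6400 + 3611204 = 3617604; √3617604 = 1902.
q = (−80 + 1902)/2 = 911, and p = q + 80 = 991.
Check: 911 · 991 = 902801.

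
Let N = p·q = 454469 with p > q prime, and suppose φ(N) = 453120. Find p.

φ(n) = (p−1)(q−1) = n − (p+q) + 1, so p + q = 454469 − 453120 + 1 = 1350.
p and q are the roots of t² − 1350t + 454469 = 0.
Discriminant: 1350² − 4·454469 = 1822500 − 1817876 = 4624; √4624 = 68.
q = (1350 − 68)/2 = 641, p = (1350 + 68)/2 = 709.
Check: 641 · 709 = 454469.

709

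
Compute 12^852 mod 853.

1

12^1 ≡ 12 (mod 853)
12^2 ≡ 12^2 = 144 ≡ 144 (mod 853)
12^4 ≡ 144^2 = 20736 ≡ 264 (mod 853)
12^8 ≡ 264^2 = 69696 ≡ 603 (mod 853)
12^16 ≡ 603^2 = 363609 ≡ 231 (mod 853)
12^32 ≡ 231^2 = 53361 ≡ 475 (mod 853)
12^64 ≡ 475^2 = 225625 ≡ 433 (mod 853)
12^128 ≡ 433^2 = 187489 ≡ 682 (mod 853)
12^256 ≡ 682^2 = 465124 ≡ 239 (mod 853)
12^512 ≡ 239^2 = 57121 ≡ 823 (mod 853)
852 = 512 + 256 + 64 + 16 + 4 in binary powers of 2.
So 12^852 ≡ 823 · 239 · 433 · 231 · 264 ≡ 1 (mod 853).
Since the result is 1, base 12 gives no evidence that 853 is composite.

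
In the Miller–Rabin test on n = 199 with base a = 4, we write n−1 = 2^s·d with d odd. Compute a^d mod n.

1

199 − 1 = 198 = 2^1 · 99, so d = 99.
4^1 ≡ 4 (mod 199)
4^2 ≡ 4^2 = 16 ≡ 16 (mod 199)
4^4 ≡ 16^2 = 256 ≡ 57 (mod 199)
4^8 ≡ 57^2 = 3249 ≡ 65 (mod 199)
4^16 ≡ 65^2 = 4225 ≡ 46 (mod 199)
4^32 ≡ 46^2 = 2116 ≡ 126 (mod 199)
4^64 ≡ 126^2 = 15876 ≡ 155 (mod 199)
99 = 64 + 32 + 2 + 1 in binary powers of 2.
So 4^99 ≡ 155 · 126 · 16 · 4 ≡ 1 (mod 199).
Since 4^d ≡ 1 (mod 199), base 4 does not prove 199 composite.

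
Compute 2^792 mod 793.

2^1 ≡ 2 (mod 793)
2^2 ≡ 2^2 = 4 ≡ 4 (mod 793)
2^4 ≡ 4^2 = 16 ≡ 16 (mod 793)
2^8 ≡ 16^2 = 256 ≡ 256 (mod 793)
2^16 ≡ 256^2 = 65536 ≡ 510 (mod 793)
2^32 ≡ 510^2 = 260100 ≡ 789 (mod 793)
2^64 ≡ 789^2 = 622521 ≡ 16 (mod 793)
2^128 ≡ 16^2 = 256 ≡ 256 (mod 793)
2^256 ≡ 256^2 = 65536 ≡ 510 (mod 793)
2^512 ≡ 510^2 = 260100 ≡ 789 (mod 793)
792 = 512 + 256 + 16 + 8 in binary powers of 2.
So 2^792 ≡ 789 · 510 · 510 · 256 ≡ 131 (mod 793).
Since 131 ≠ 1, base 2 is a Fermat witness: 793 is composite.

131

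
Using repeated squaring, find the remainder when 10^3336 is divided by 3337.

10^1 ≡ 10 (mod 3337)
10^2 ≡ 10^2 = 100 ≡ 100 (mod 3337)
10^4 ≡ 100^2 = 10000 ≡ 3326 (mod 3337)
10^8 ≡ 3326^2 = 11062276 ≡ 121 (mod 3337)
10^16 ≡ 121^2 = 14641 ≡ 1293 (mod 3337)
10^32 ≡ 1293^2 = 1671849 ≡ 12 (mod 3337)
10^64 ≡ 12^2 = 144 ≡ 144 (mod 3337)
10^128 ≡ 144^2 = 20736 ≡ 714 (mod 3337)
10^256 ≡ 714^2 = 509796 ≡ 2572 (mod 3337)
10^512 ≡ 2572^2 = 6615184 ≡ 1250 (mod 3337)
10^1024 ≡ 1250^2 = 1562500 ≡ 784 (mod 3337)
10^2048 ≡ 784^2 = 614656 ≡ 648 (mod 3337)
3336 = 2048 + 1024 + 256 + 8 in binary powers of 2.
So 10^3336 ≡ 648 · 784 · 2572 · 121 ≡ 2998 (mod 3337).
Since 2998 ≠ 1, base 10 is a Fermat witness: 3337 is composite.

2998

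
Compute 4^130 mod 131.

4^1 ≡ 4 (mod 131)
4^2 ≡ 4^2 = 16 ≡ 16 (mod 131)
4^4 ≡ 16^2 = 256 ≡ 125 (mod 131)
4^8 ≡ 125^2 = 15625 ≡ 36 (mod 131)
4^16 ≡ 36^2 = 1296 ≡ 117 (mod 131)
4^32 ≡ 117^2 = 13689 ≡ 65 (mod 131)
4^64 ≡ 65^2 = 4225 ≡ 33 (mod 131)
4^128 ≡ 33^2 = 1089 ≡ 41 (mod 131)
130 = 128 + 2 in binary powers of 2.
So 4^130 ≡ 41 · 16 ≡ 1 (mod 131).
Since the result is 1, base 4 gives no evidence that 131 is composite.

1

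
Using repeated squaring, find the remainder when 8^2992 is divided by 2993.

592

8^1 ≡ 8 (mod 2993)
8^2 ≡ 8^2 = 64 ≡ 64 (mod 2993)
8^4 ≡ 64^2 = 4096 ≡ 1103 (mod 2993)
8^8 ≡ 1103^2 = 1216609 ≡ 1451 (mod 2993)
8^16 ≡ 1451^2 = 2105401 ≡ 1322 (mod 2993)
8^32 ≡ 1322^2 = 1747684 ≡ 2765 (mod 2993)
8^64 ≡ 2765^2 = 7645225 ≡ 1103 (mod 2993)
8^128 ≡ 1103^2 = 1216609 ≡ 1451 (mod 2993)
8^256 ≡ 1451^2 = 2105401 ≡ 1322 (mod 2993)
8^512 ≡ 1322^2 = 1747684 ≡ 2765 (mod 2993)
8^1024 ≡ 2765^2 = 7645225 ≡ 1103 (mod 2993)
8^2048 ≡ 1103^2 = 1216609 ≡ 1451 (mod 2993)
2992 = 2048 + 512 + 256 + 128 + 32 + 16 in binary powers of 2.
So 8^2992 ≡ 1451 · 2765 · 1322 · 1451 · 2765 · 1322 ≡ 592 (mod 2993).
Since 592 ≠ 1, base 8 is a Fermat witness: 2993 is composite.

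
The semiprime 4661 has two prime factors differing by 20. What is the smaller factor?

59

Since p = q + 20, we have 4661 = q(q + 20), so q² + 20q − 4661 = 0.
Discriminant: 20² + 4·4661 = 400 + 18644 = 19044; √19044 = 138.
q = (−20 + 138)/2 = 59, and p = q + 20 = 79.
Check: 59 · 79 = 4661.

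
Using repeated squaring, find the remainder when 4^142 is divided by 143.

126

4^1 ≡ 4 (mod 143)
4^2 ≡ 4^2 = 16 ≡ 16 (mod 143)
4^4 ≡ 16^2 = 256 ≡ 113 (mod 143)
4^8 ≡ 113^2 = 12769 ≡ 42 (mod 143)
4^16 ≡ 42^2 = 1764 ≡ 48 (mod 143)
4^32 ≡ 48^2 = 2304 ≡ 16 (mod 143)
4^64 ≡ 16^2 = 256 ≡ 113 (mod 143)
4^128 ≡ 113^2 = 12769 ≡ 42 (mod 143)
142 = 128 + 8 + 4 + 2 in binary powers of 2.
So 4^142 ≡ 42 · 42 · 113 · 16 ≡ 126 (mod 143).
Since 126 ≠ 1, base 4 is a Fermat witness: 143 is composite.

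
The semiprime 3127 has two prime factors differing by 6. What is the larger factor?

59

Since p = q + 6, we have 3127 = q(q + 6), so q² + 6q − 3127 = 0.
Discriminant: 6² + 4·3127 = 36 + 12508 = 12544; √12544 = 112.
q = (−6 + 112)/2 = 53, and p = q + 6 = 59.
Check: 53 · 59 = 3127.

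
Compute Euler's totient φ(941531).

Factor: 941531 = 71 · 89 · 149.
φ(941531) = (71−1) · (89−1) · (149−1) = 70 · 88 · 148 = 911680.

911680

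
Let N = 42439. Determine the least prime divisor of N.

31

42439 is odd.
Digit sum 22, not divisible by 3.
Ends in 9: not divisible by 5.
7: 42439 = 7·6062 + 5
11: 42439 = 11·3858 + 1
13: 42439 = 13·3264 + 7
17: 42439 = 17·2496 + 7
19: 42439 = 19·2233 + 12
23: 42439 = 23·1845 + 4
29: 42439 = 29·1463 + 12
31: 42439 = 31·1369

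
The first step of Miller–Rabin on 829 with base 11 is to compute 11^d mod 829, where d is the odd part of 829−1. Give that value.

1

829 − 1 = 828 = 2^2 · 207, so d = 207.
11^1 ≡ 11 (mod 829)
11^2 ≡ 11^2 = 121 ≡ 121 (mod 829)
11^4 ≡ 121^2 = 14641 ≡ 548 (mod 829)
11^8 ≡ 548^2 = 300304 ≡ 206 (mod 829)
11^16 ≡ 206^2 = 42436 ≡ 157 (mod 829)
11^32 ≡ 157^2 = 24649 ≡ 608 (mod 829)
11^64 ≡ 608^2 = 369664 ≡ 759 (mod 829)
11^128 ≡ 759^2 = 576081 ≡ 755 (mod 829)
207 = 128 + 64 + 8 + 4 + 2 + 1 in binary powers of 2.
So 11^207 ≡ 755 · 759 · 206 · 548 · 121 · 11 ≡ 1 (mod 829).
Since 11^d ≡ 1 (mod 829), base 11 does not prove 829 composite.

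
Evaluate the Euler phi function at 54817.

Factor: 54817 = 7 · 41 · 191.
φ(54817) = (7−1) · (41−1) · (191−1) = 6 · 40 · 190 = 45600.

45600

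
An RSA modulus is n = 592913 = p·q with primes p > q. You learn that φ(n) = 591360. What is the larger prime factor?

φ(n) = (p−1)(q−1) = n − (p+q) + 1, so p + q = 592913 − 591360 + 1 = 1554.
p and q are the roots of t² − 1554t + 592913 = 0.
Discriminant: 1554² − 4·592913 = 2414916 − 2371652 = 43264; √43264 = 208.
q = (1554 − 208)/2 = 673, p = (1554 + 208)/2 = 881.
Check: 673 · 881 = 592913.

881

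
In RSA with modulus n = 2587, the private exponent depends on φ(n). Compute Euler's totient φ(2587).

2376

Factor: 2587 = 13 · 199.
φ(2587) = (13−1) · (199−1) = 12 · 198 = 2376.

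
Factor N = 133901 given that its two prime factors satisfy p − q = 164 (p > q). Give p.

Since p = q + 164, we have 133901 = q(q + 164), so q² + 164q − 133901 = 0.
Discriminant: 164² + 4·133901 = 26896 + 535604 = 562500; √562500 = 750.
q = (−164 + 750)/2 = 293, and p = q + 164 = 457.
Check: 293 · 457 = 133901.

457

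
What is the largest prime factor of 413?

59

413 = 7 · 59
59 is prime.
So 413 = 7 · 59; the largest prime factor is 59.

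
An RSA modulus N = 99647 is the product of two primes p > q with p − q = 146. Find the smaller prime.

Since p = q + 146, we have 99647 = q(q + 146), so q² + 146q − 99647 = 0.
Discriminant: 146² + 4·99647 = 21316 + 398588 = 419904; √419904 = 648.
q = (−146 + 648)/2 = 251, and p = q + 146 = 397.
Check: 251 · 397 = 99647.

251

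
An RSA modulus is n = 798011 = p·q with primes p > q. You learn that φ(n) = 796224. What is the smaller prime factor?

859

φ(n) = (p−1)(q−1) = n − (p+q) + 1, so p + q = 798011 − 796224 + 1 = 1788.
p and q are the roots of t² − 1788t + 798011 = 0.
Discriminant: 1788² − 4·798011 = 3196944 − 3192044 = 4900; √4900 = 70.
q = (1788 − 70)/2 = 859, p = (1788 + 70)/2 = 929.
Check: 859 · 929 = 798011.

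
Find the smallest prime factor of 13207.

47

13207 is odd.
Digit sum 13, not divisible by 3.
Ends in 7: not divisible by 5.
7: 13207 = 7·1886 + 5
11: 13207 = 11·1200 + 7
13: 13207 = 13·1015 + 12
17: 13207 = 17·776 + 15
19: 13207 = 19·695 + 2
23: 13207 = 23·574 + 5
29: 13207 = 29·455 + 12
31: 13207 = 31·426 + 1
37: 13207 = 37·356 + 35
41: 13207 = 41·322 + 5
43: 13207 = 43·307 + 6
47: 13207 = 47·281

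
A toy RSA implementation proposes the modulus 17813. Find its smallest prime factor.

17813 is odd.
Digit sum 20, not divisible by 3.
Ends in 3: not divisible by 5.
7: 17813 = 7·2544 + 5
11: 17813 = 11·1619 + 4
13: 17813 = 13·1370 + 3
17: 17813 = 17·1047 + 14
19: 17813 = 19·937 + 10
23: 17813 = 23·774 + 11
29: 17813 = 29·614 + 7
31: 17813 = 31·574 + 19
37: 17813 = 37·481 + 16
41: 17813 = 41·434 + 19
43: 17813 = 43·414 + 11
47: 17813 = 47·379

47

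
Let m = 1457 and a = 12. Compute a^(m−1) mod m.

12^1 ≡ 12 (mod 1457)
12^2 ≡ 12^2 = 144 ≡ 144 (mod 1457)
12^4 ≡ 144^2 = 20736 ≡ 338 (mod 1457)
12^8 ≡ 338^2 = 114244 ≡ 598 (mod 1457)
12^16 ≡ 598^2 = 357604 ≡ 639 (mod 1457)
12^32 ≡ 639^2 = 408321 ≡ 361 (mod 1457)
12^64 ≡ 361^2 = 130321 ≡ 648 (mod 1457)
12^128 ≡ 648^2 = 419904 ≡ 288 (mod 1457)
12^256 ≡ 288^2 = 82944 ≡ 1352 (mod 1457)
12^512 ≡ 1352^2 = 1827904 ≡ 826 (mod 1457)
12^1024 ≡ 826^2 = 682276 ≡ 400 (mod 1457)
1456 = 1024 + 256 + 128 + 32 + 16 in binary powers of 2.
So 12^1456 ≡ 400 · 1352 · 288 · 361 · 639 ≡ 794 (mod 1457).
Since 794 ≠ 1, base 12 is a Fermat witness: 1457 is composite.

794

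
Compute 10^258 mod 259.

1

10^1 ≡ 10 (mod 259)
10^2 ≡ 10^2 = 100 ≡ 100 (mod 259)
10^4 ≡ 100^2 = 10000 ≡ 158 (mod 259)
10^8 ≡ 158^2 = 24964 ≡ 100 (mod 259)
10^16 ≡ 100^2 = 10000 ≡ 158 (mod 259)
10^32 ≡ 158^2 = 24964 ≡ 100 (mod 259)
10^64 ≡ 100^2 = 10000 ≡ 158 (mod 259)
10^128 ≡ 158^2 = 24964 ≡ 100 (mod 259)
10^256 ≡ 100^2 = 10000 ≡ 158 (mod 259)
258 = 256 + 2 in binary powers of 2.
So 10^258 ≡ 158 · 100 ≡ 1 (mod 259).
Since the result is 1, base 10 gives no evidence that 259 is composite.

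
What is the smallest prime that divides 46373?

46373 is odd.
Digit sum 23, not divisible by 3.
Ends in 3: not divisible by 5.
7: 46373 = 7·6624 + 5
11: 46373 = 11·4215 + 8
13: 46373 = 13·3567 + 2
17: 46373 = 17·2727 + 14
19: 46373 = 19·2440 + 13
23: 46373 = 23·2016 + 5
29: 46373 = 29·1599 + 2
31: 46373 = 31·1495 + 28
37: 46373 = 37·1253 + 12
41: 46373 = 41·1131 + 2
43: 46373 = 43·1078 + 19
47: 46373 = 47·986 + 31
53: 46373 = 53·874 + 51
59: 46373 = 59·785 + 58
61: 46373 = 61·760 + 13
67: 46373 = 67·692 + 9
71: 46373 = 71·653 + 10
73: 46373 = 73·635 + 18
79: 46373 = 79·587

79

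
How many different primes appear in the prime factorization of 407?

2

407 = 11 · 37
407 = 11 · 37, which has 2 distinct prime factors.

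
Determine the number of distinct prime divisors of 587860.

587860 = 2^2 · 146965
146965 = 5 · 29393
29393 = 7 · 4199
4199 = 13 · 323
323 = 17 · 19
587860 = 2^2 · 5 · 7 · 13 · 17 · 19, which has 6 distinct prime factors.

6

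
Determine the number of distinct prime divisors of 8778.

5

8778 = 2 · 4389
4389 = 3 · 1463
1463 = 7 · 209
209 = 11 · 19
8778 = 2 · 3 · 7 · 11 · 19, which has 5 distinct prime factors.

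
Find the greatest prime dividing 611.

611 = 13 · 47
47 is prime.
So 611 = 13 · 47; the largest prime factor is 47.

47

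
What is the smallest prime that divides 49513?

67

49513 is odd.
Digit sum 22, not divisible by 3.
Ends in 3: not divisible by 5.
7: 49513 = 7·7073 + 2
11: 49513 = 11·4501 + 2
13: 49513 = 13·3808 + 9
17: 49513 = 17·2912 + 9
19: 49513 = 19·2605 + 18
23: 49513 = 23·2152 + 17
29: 49513 = 29·1707 + 10
31: 49513 = 31·1597 + 6
37: 49513 = 37·1338 + 7
41: 49513 = 41·1207 + 26
43: 49513 = 43·1151 + 20
47: 49513 = 47·1053 + 22
53: 49513 = 53·934 + 11
59: 49513 = 59·839 + 12
61: 49513 = 61·811 + 42
67: 49513 = 67·739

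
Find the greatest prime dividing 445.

89

445 = 5 · 89
89 is prime.
So 445 = 5 · 89; the largest prime factor is 89.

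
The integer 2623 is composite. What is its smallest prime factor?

2623 is odd.
Digit sum 13, not divisible by 3.
Ends in 3: not divisible by 5.
7: 2623 = 7·374 + 5
11: 2623 = 11·238 + 5
13: 2623 = 13·201 + 10
17: 2623 = 17·154 + 5
19: 2623 = 19·138 + 1
23: 2623 = 23·114 + 1
29: 2623 = 29·90 + 13
31: 2623 = 31·84 + 19
37: 2623 = 37·70 + 33
41: 2623 = 41·63 + 40
43: 2623 = 43·61

43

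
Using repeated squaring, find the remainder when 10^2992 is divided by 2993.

10^1 ≡ 10 (mod 2993)
10^2 ≡ 10^2 = 100 ≡ 100 (mod 2993)
10^4 ≡ 100^2 = 10000 ≡ 1021 (mod 2993)
10^8 ≡ 1021^2 = 1042441 ≡ 877 (mod 2993)
10^16 ≡ 877^2 = 769129 ≡ 2921 (mod 2993)
10^32 ≡ 2921^2 = 8532241 ≡ 2191 (mod 2993)
10^64 ≡ 2191^2 = 4800481 ≡ 2702 (mod 2993)
10^128 ≡ 2702^2 = 7300804 ≡ 877 (mod 2993)
10^256 ≡ 877^2 = 769129 ≡ 2921 (mod 2993)
10^512 ≡ 2921^2 = 8532241 ≡ 2191 (mod 2993)
10^1024 ≡ 2191^2 = 4800481 ≡ 2702 (mod 2993)
10^2048 ≡ 2702^2 = 7300804 ≡ 877 (mod 2993)
2992 = 2048 + 512 + 256 + 128 + 32 + 16 in binary powers of 2.
So 10^2992 ≡ 877 · 2191 · 2921 · 877 · 2191 · 2921 ≡ 2191 (mod 2993).
Since 2191 ≠ 1, base 10 is a Fermat witness: 2993 is composite.

2191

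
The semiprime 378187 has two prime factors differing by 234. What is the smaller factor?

Since p = q + 234, we have 378187 = q(q + 234), so q² + 234q − 378187 = 0.
Discriminant: 234² + 4·378187 = 54756 + 1512748 = 1567504; √1567504 = 1252.
q = (−234 + 1252)/2 = 509, and p = q + 234 = 743.
Check: 509 · 743 = 378187.

509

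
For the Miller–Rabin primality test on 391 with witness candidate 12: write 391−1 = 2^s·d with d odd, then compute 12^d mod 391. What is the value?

391 − 1 = 390 = 2^1 · 195, so d = 195.
12^1 ≡ 12 (mod 391)
12^2 ≡ 12^2 = 144 ≡ 144 (mod 391)
12^4 ≡ 144^2 = 20736 ≡ 13 (mod 391)
12^8 ≡ 13^2 = 169 ≡ 169 (mod 391)
12^16 ≡ 169^2 = 28561 ≡ 18 (mod 391)
12^32 ≡ 18^2 = 324 ≡ 324 (mod 391)
12^64 ≡ 324^2 = 104976 ≡ 188 (mod 391)
12^128 ≡ 188^2 = 35344 ≡ 154 (mod 391)
195 = 128 + 64 + 2 + 1 in binary powers of 2.
So 12^195 ≡ 154 · 188 · 144 · 12 ≡ 215 (mod 391).
Squaring chain: 215; never reaches −1, so base 12 is a Miller–Rabin witness that 391 is composite.

215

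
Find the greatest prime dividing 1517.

41

1517 = 37 · 41
41 is prime.
So 1517 = 37 · 41; the largest prime factor is 41.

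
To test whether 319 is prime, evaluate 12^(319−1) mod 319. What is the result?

12^1 ≡ 12 (mod 319)
12^2 ≡ 12^2 = 144 ≡ 144 (mod 319)
12^4 ≡ 144^2 = 20736 ≡ 1 (mod 319)
12^8 ≡ 1^2 = 1 ≡ 1 (mod 319)
12^16 ≡ 1^2 = 1 ≡ 1 (mod 319)
12^32 ≡ 1^2 = 1 ≡ 1 (mod 319)
12^64 ≡ 1^2 = 1 ≡ 1 (mod 319)
12^128 ≡ 1^2 = 1 ≡ 1 (mod 319)
12^256 ≡ 1^2 = 1 ≡ 1 (mod 319)
318 = 256 + 32 + 16 + 8 + 4 + 2 in binary powers of 2.
So 12^318 ≡ 1 · 1 · 1 · 1 · 1 · 144 ≡ 144 (mod 319).
Since 144 ≠ 1, base 12 is a Fermat witness: 319 is composite.

144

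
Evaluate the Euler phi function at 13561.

Factor: 13561 = 71 · 191.
φ(13561) = (71−1) · (191−1) = 70 · 190 = 13300.

13300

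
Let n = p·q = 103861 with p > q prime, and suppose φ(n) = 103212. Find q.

φ(n) = (p−1)(q−1) = n − (p+q) + 1, so p + q = 103861 − 103212 + 1 = 650.
p and q are the roots of t² − 650t + 103861 = 0.
Discriminant: 650² − 4·103861 = 422500 − 415444 = 7056; √7056 = 84.
q = (650 − 84)/2 = 283, p = (650 + 84)/2 = 367.
Check: 283 · 367 = 103861.

283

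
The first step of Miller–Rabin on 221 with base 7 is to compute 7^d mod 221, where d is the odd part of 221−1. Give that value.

221 − 1 = 220 = 2^2 · 55, so d = 55.
7^1 ≡ 7 (mod 221)
7^2 ≡ 7^2 = 49 ≡ 49 (mod 221)
7^4 ≡ 49^2 = 2401 ≡ 191 (mod 221)
7^8 ≡ 191^2 = 36481 ≡ 16 (mod 221)
7^16 ≡ 16^2 = 256 ≡ 35 (mod 221)
7^32 ≡ 35^2 = 1225 ≡ 120 (mod 221)
55 = 32 + 16 + 4 + 2 + 1 in binary powers of 2.
So 7^55 ≡ 120 · 35 · 191 · 49 · 7 ≡ 97 (mod 221).
Squaring chain: 97 → 127; never reaches −1, so base 7 is a Miller–Rabin witness that 221 is composite.

97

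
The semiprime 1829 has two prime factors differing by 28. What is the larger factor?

Since p = q + 28, we have 1829 = q(q + 28), so q² + 28q − 1829 = 0.
Discriminant: 28² + 4·1829 = 784 + 7316 = 8100; √8100 = 90.
q = (−28 + 90)/2 = 31, and p = q + 28 = 59.
Check: 31 · 59 = 1829.

59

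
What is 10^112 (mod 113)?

1

10^1 ≡ 10 (mod 113)
10^2 ≡ 10^2 = 100 ≡ 100 (mod 113)
10^4 ≡ 100^2 = 10000 ≡ 56 (mod 113)
10^8 ≡ 56^2 = 3136 ≡ 85 (mod 113)
10^16 ≡ 85^2 = 7225 ≡ 106 (mod 113)
10^32 ≡ 106^2 = 11236 ≡ 49 (mod 113)
10^64 ≡ 49^2 = 2401 ≡ 28 (mod 113)
112 = 64 + 32 + 16 in binary powers of 2.
So 10^112 ≡ 28 · 49 · 106 ≡ 1 (mod 113).
Since the result is 1, base 10 gives no evidence that 113 is composite.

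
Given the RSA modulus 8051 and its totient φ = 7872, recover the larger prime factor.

97

φ(n) = (p−1)(q−1) = n − (p+q) + 1, so p + q = 8051 − 7872 + 1 = 180.
p and q are the roots of t² − 180t + 8051 = 0.
Discriminant: 180² − 4·8051 = 32400 − 32204 = 196; √196 = 14.
q = (180 − 14)/2 = 83, p = (180 + 14)/2 = 97.
Check: 83 · 97 = 8051.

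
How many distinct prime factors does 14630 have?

14630 = 2 · 7315
7315 = 5 · 1463
1463 = 7 · 209
209 = 11 · 19
14630 = 2 · 5 · 7 · 11 · 19, which has 5 distinct prime factors.

5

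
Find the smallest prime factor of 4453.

61

4453 is odd.
Digit sum 16, not divisible by 3.
Ends in 3: not divisible by 5.
7: 4453 = 7·636 + 1
11: 4453 = 11·404 + 9
13: 4453 = 13·342 + 7
17: 4453 = 17·261 + 16
19: 4453 = 19·234 + 7
23: 4453 = 23·193 + 14
29: 4453 = 29·153 + 16
31: 4453 = 31·143 + 20
37: 4453 = 37·120 + 13
41: 4453 = 41·108 + 25
43: 4453 = 43·103 + 24
47: 4453 = 47·94 + 35
53: 4453 = 53·84 + 1
59: 4453 = 59·75 + 28
61: 4453 = 61·73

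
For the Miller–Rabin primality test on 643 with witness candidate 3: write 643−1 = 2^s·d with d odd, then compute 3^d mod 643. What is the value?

642

643 − 1 = 642 = 2^1 · 321, so d = 321.
3^1 ≡ 3 (mod 643)
3^2 ≡ 3^2 = 9 ≡ 9 (mod 643)
3^4 ≡ 9^2 = 81 ≡ 81 (mod 643)
3^8 ≡ 81^2 = 6561 ≡ 131 (mod 643)
3^16 ≡ 131^2 = 17161 ≡ 443 (mod 643)
3^32 ≡ 443^2 = 196249 ≡ 134 (mod 643)
3^64 ≡ 134^2 = 17956 ≡ 595 (mod 643)
3^128 ≡ 595^2 = 354025 ≡ 375 (mod 643)
3^256 ≡ 375^2 = 140625 ≡ 451 (mod 643)
321 = 256 + 64 + 1 in binary powers of 2.
So 3^321 ≡ 451 · 595 · 3 ≡ 642 (mod 643).
Since 3^d ≡ 642 (mod 643), base 3 does not prove 643 composite.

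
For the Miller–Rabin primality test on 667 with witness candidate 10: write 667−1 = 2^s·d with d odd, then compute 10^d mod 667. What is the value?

667 − 1 = 666 = 2^1 · 333, so d = 333.
10^1 ≡ 10 (mod 667)
10^2 ≡ 10^2 = 100 ≡ 100 (mod 667)
10^4 ≡ 100^2 = 10000 ≡ 662 (mod 667)
10^8 ≡ 662^2 = 438244 ≡ 25 (mod 667)
10^16 ≡ 25^2 = 625 ≡ 625 (mod 667)
10^32 ≡ 625^2 = 390625 ≡ 430 (mod 667)
10^64 ≡ 430^2 = 184900 ≡ 141 (mod 667)
10^128 ≡ 141^2 = 19881 ≡ 538 (mod 667)
10^256 ≡ 538^2 = 289444 ≡ 633 (mod 667)
333 = 256 + 64 + 8 + 4 + 1 in binary powers of 2.
So 10^333 ≡ 633 · 141 · 25 · 662 · 10 ≡ 172 (mod 667).
Squaring chain: 172; never reaches −1, so base 10 is a Miller–Rabin witness that 667 is composite.

172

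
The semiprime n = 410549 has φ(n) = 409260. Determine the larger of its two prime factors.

φ(n) = (p−1)(q−1) = n − (p+q) + 1, so p + q = 410549 − 409260 + 1 = 1290.
p and q are the roots of t² − 1290t + 410549 = 0.
Discriminant: 1290² − 4·410549 = 1664100 − 1642196 = 21904; √21904 = 148.
q = (1290 − 148)/2 = 571, p = (1290 + 148)/2 = 719.
Check: 571 · 719 = 410549.

719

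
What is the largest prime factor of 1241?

73

1241 = 17 · 73
73 is prime.
So 1241 = 17 · 73; the largest prime factor is 73.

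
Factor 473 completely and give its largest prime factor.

43

473 = 11 · 43
43 is prime.
So 473 = 11 · 43; the largest prime factor is 43.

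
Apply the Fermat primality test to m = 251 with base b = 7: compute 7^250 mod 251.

7^1 ≡ 7 (mod 251)
7^2 ≡ 7^2 = 49 ≡ 49 (mod 251)
7^4 ≡ 49^2 = 2401 ≡ 142 (mod 251)
7^8 ≡ 142^2 = 20164 ≡ 84 (mod 251)
7^16 ≡ 84^2 = 7056 ≡ 28 (mod 251)
7^32 ≡ 28^2 = 784 ≡ 31 (mod 251)
7^64 ≡ 31^2 = 961 ≡ 208 (mod 251)
7^128 ≡ 208^2 = 43264 ≡ 92 (mod 251)
250 = 128 + 64 + 32 + 16 + 8 + 2 in binary powers of 2.
So 7^250 ≡ 92 · 208 · 31 · 28 · 84 · 49 ≡ 1 (mod 251).
Since the result is 1, base 7 gives no evidence that 251 is composite.

1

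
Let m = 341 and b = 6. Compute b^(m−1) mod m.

56

6^1 ≡ 6 (mod 341)
6^2 ≡ 6^2 = 36 ≡ 36 (mod 341)
6^4 ≡ 36^2 = 1296 ≡ 273 (mod 341)
6^8 ≡ 273^2 = 74529 ≡ 191 (mod 341)
6^16 ≡ 191^2 = 36481 ≡ 335 (mod 341)
6^32 ≡ 335^2 = 112225 ≡ 36 (mod 341)
6^64 ≡ 36^2 = 1296 ≡ 273 (mod 341)
6^128 ≡ 273^2 = 74529 ≡ 191 (mod 341)
6^256 ≡ 191^2 = 36481 ≡ 335 (mod 341)
340 = 256 + 64 + 16 + 4 in binary powers of 2.
So 6^340 ≡ 335 · 273 · 335 · 273 ≡ 56 (mod 341).
Since 56 ≠ 1, base 6 is a Fermat witness: 341 is composite.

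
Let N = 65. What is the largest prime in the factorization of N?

13

65 = 5 · 13
13 is prime.
So 65 = 5 · 13; the largest prime factor is 13.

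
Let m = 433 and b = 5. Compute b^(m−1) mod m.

5^1 ≡ 5 (mod 433)
5^2 ≡ 5^2 = 25 ≡ 25 (mod 433)
5^4 ≡ 25^2 = 625 ≡ 192 (mod 433)
5^8 ≡ 192^2 = 36864 ≡ 59 (mod 433)
5^16 ≡ 59^2 = 3481 ≡ 17 (mod 433)
5^32 ≡ 17^2 = 289 ≡ 289 (mod 433)
5^64 ≡ 289^2 = 83521 ≡ 385 (mod 433)
5^128 ≡ 385^2 = 148225 ≡ 139 (mod 433)
5^256 ≡ 139^2 = 19321 ≡ 269 (mod 433)
432 = 256 + 128 + 32 + 16 in binary powers of 2.
So 5^432 ≡ 269 · 139 · 289 · 17 ≡ 1 (mod 433).
Since the result is 1, base 5 gives no evidence that 433 is composite.

1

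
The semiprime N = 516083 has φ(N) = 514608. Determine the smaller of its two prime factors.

569

φ(n) = (p−1)(q−1) = n − (p+q) + 1, so p + q = 516083 − 514608 + 1 = 1476.
p and q are the roots of t² − 1476t + 516083 = 0.
Discriminant: 1476² − 4·516083 = 2178576 − 2064332 = 114244; √114244 = 338.
q = (1476 − 338)/2 = 569, p = (1476 + 338)/2 = 907.
Check: 569 · 907 = 516083.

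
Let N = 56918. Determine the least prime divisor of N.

2

56918 is even: 2 divides it.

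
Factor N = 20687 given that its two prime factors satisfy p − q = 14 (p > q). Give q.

137

Since p = q + 14, we have 20687 = q(q + 14), so q² + 14q − 20687 = 0.
Discriminant: 14² + 4·20687 = 196 + 82748 = 82944; √82944 = 288.
q = (−14 + 288)/2 = 137, and p = q + 14 = 151.
Check: 137 · 151 = 20687.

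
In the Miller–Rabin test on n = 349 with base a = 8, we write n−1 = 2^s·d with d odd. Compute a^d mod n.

349 − 1 = 348 = 2^2 · 87, so d = 87.
8^1 ≡ 8 (mod 349)
8^2 ≡ 8^2 = 64 ≡ 64 (mod 349)
8^4 ≡ 64^2 = 4096 ≡ 257 (mod 349)
8^8 ≡ 257^2 = 66049 ≡ 88 (mod 349)
8^16 ≡ 88^2 = 7744 ≡ 66 (mod 349)
8^32 ≡ 66^2 = 4356 ≡ 168 (mod 349)
8^64 ≡ 168^2 = 28224 ≡ 304 (mod 349)
87 = 64 + 16 + 4 + 2 + 1 in binary powers of 2.
So 8^87 ≡ 304 · 66 · 257 · 64 · 8 ≡ 136 (mod 349).
Squaring chain: 136 → 348; reaches −1, so base 8 does not prove 349 composite.

136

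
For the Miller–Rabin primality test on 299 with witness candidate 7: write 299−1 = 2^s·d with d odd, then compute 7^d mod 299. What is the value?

180

299 − 1 = 298 = 2^1 · 149, so d = 149.
7^1 ≡ 7 (mod 299)
7^2 ≡ 7^2 = 49 ≡ 49 (mod 299)
7^4 ≡ 49^2 = 2401 ≡ 9 (mod 299)
7^8 ≡ 9^2 = 81 ≡ 81 (mod 299)
7^16 ≡ 81^2 = 6561 ≡ 282 (mod 299)
7^32 ≡ 282^2 = 79524 ≡ 289 (mod 299)
7^64 ≡ 289^2 = 83521 ≡ 100 (mod 299)
7^128 ≡ 100^2 = 10000 ≡ 133 (mod 299)
149 = 128 + 16 + 4 + 1 in binary powers of 2.
So 7^149 ≡ 133 · 282 · 9 · 7 ≡ 180 (mod 299).
Squaring chain: 180; never reaches −1, so base 7 is a Miller–Rabin witness that 299 is composite.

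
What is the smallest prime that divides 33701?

67

33701 is odd.
Digit sum 14, not divisible by 3.
Ends in 1: not divisible by 5.
7: 33701 = 7·4814 + 3
11: 33701 = 11·3063 + 8
13: 33701 = 13·2592 + 5
17: 33701 = 17·1982 + 7
19: 33701 = 19·1773 + 14
23: 33701 = 23·1465 + 6
29: 33701 = 29·1162 + 3
31: 33701 = 31·1087 + 4
37: 33701 = 37·910 + 31
41: 33701 = 41·821 + 40
43: 33701 = 43·783 + 32
47: 33701 = 47·717 + 2
53: 33701 = 53·635 + 46
59: 33701 = 59·571 + 12
61: 33701 = 61·552 + 29
67: 33701 = 67·503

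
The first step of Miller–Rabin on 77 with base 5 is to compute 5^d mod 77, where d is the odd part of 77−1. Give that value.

77 − 1 = 76 = 2^2 · 19, so d = 19.
5^1 ≡ 5 (mod 77)
5^2 ≡ 5^2 = 25 ≡ 25 (mod 77)
5^4 ≡ 25^2 = 625 ≡ 9 (mod 77)
5^8 ≡ 9^2 = 81 ≡ 4 (mod 77)
5^16 ≡ 4^2 = 16 ≡ 16 (mod 77)
19 = 16 + 2 + 1 in binary powers of 2.
So 5^19 ≡ 16 · 25 · 5 ≡ 75 (mod 77).
Squaring chain: 75 → 4; never reaches −1, so base 5 is a Miller–Rabin witness that 77 is composite.

75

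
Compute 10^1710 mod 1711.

10^1 ≡ 10 (mod 1711)
10^2 ≡ 10^2 = 100 ≡ 100 (mod 1711)
10^4 ≡ 100^2 = 10000 ≡ 1445 (mod 1711)
10^8 ≡ 1445^2 = 2088025 ≡ 605 (mod 1711)
10^16 ≡ 605^2 = 366025 ≡ 1582 (mod 1711)
10^32 ≡ 1582^2 = 2502724 ≡ 1242 (mod 1711)
10^64 ≡ 1242^2 = 1542564 ≡ 953 (mod 1711)
10^128 ≡ 953^2 = 908209 ≡ 1379 (mod 1711)
10^256 ≡ 1379^2 = 1901641 ≡ 720 (mod 1711)
10^512 ≡ 720^2 = 518400 ≡ 1678 (mod 1711)
10^1024 ≡ 1678^2 = 2815684 ≡ 1089 (mod 1711)
1710 = 1024 + 512 + 128 + 32 + 8 + 4 + 2 in binary powers of 2.
So 10^1710 ≡ 1089 · 1678 · 1379 · 1242 · 605 · 1445 · 100 ≡ 1115 (mod 1711).
Since 1115 ≠ 1, base 10 is a Fermat witness: 1711 is composite.

1115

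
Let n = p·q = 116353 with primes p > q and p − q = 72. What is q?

Since p = q + 72, we have 116353 = q(q + 72), so q² + 72q − 116353 = 0.
Discriminant: 72² + 4·116353 = 5184 + 465412 = 470596; √470596 = 686.
q = (−72 + 686)/2 = 307, and p = q + 72 = 379.
Check: 307 · 379 = 116353.

307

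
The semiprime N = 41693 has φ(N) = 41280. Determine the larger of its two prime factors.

φ(n) = (p−1)(q−1) = n − (p+q) + 1, so p + q = 41693 − 41280 + 1 = 414.
p and q are the roots of t² − 414t + 41693 = 0.
Discriminant: 414² − 4·41693 = 171396 − 166772 = 4624; √4624 = 68.
q = (414 − 68)/2 = 173, p = (414 + 68)/2 = 241.
Check: 173 · 241 = 41693.

241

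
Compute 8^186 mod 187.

8^1 ≡ 8 (mod 187)
8^2 ≡ 8^2 = 64 ≡ 64 (mod 187)
8^4 ≡ 64^2 = 4096 ≡ 169 (mod 187)
8^8 ≡ 169^2 = 28561 ≡ 137 (mod 187)
8^16 ≡ 137^2 = 18769 ≡ 69 (mod 187)
8^32 ≡ 69^2 = 4761 ≡ 86 (mod 187)
8^64 ≡ 86^2 = 7396 ≡ 103 (mod 187)
8^128 ≡ 103^2 = 10609 ≡ 137 (mod 187)
186 = 128 + 32 + 16 + 8 + 2 in binary powers of 2.
So 8^186 ≡ 137 · 86 · 69 · 137 · 64 ≡ 47 (mod 187).
Since 47 ≠ 1, base 8 is a Fermat witness: 187 is composite.

47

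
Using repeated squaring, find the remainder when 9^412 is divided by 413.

205

9^1 ≡ 9 (mod 413)
9^2 ≡ 9^2 = 81 ≡ 81 (mod 413)
9^4 ≡ 81^2 = 6561 ≡ 366 (mod 413)
9^8 ≡ 366^2 = 133956 ≡ 144 (mod 413)
9^16 ≡ 144^2 = 20736 ≡ 86 (mod 413)
9^32 ≡ 86^2 = 7396 ≡ 375 (mod 413)
9^64 ≡ 375^2 = 140625 ≡ 205 (mod 413)
9^128 ≡ 205^2 = 42025 ≡ 312 (mod 413)
9^256 ≡ 312^2 = 97344 ≡ 289 (mod 413)
412 = 256 + 128 + 16 + 8 + 4 in binary powers of 2.
So 9^412 ≡ 289 · 312 · 86 · 144 · 366 ≡ 205 (mod 413).
Since 205 ≠ 1, base 9 is a Fermat witness: 413 is composite.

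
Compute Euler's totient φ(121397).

110592

Factor: 121397 = 17 · 37 · 193.
φ(121397) = (17−1) · (37−1) · (193−1) = 16 · 36 · 192 = 110592.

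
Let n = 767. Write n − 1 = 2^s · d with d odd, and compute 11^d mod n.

767 − 1 = 766 = 2^1 · 383, so d = 383.
11^1 ≡ 11 (mod 767)
11^2 ≡ 11^2 = 121 ≡ 121 (mod 767)
11^4 ≡ 121^2 = 14641 ≡ 68 (mod 767)
11^8 ≡ 68^2 = 4624 ≡ 22 (mod 767)
11^16 ≡ 22^2 = 484 ≡ 484 (mod 767)
11^32 ≡ 484^2 = 234256 ≡ 321 (mod 767)
11^64 ≡ 321^2 = 103041 ≡ 263 (mod 767)
11^128 ≡ 263^2 = 69169 ≡ 139 (mod 767)
11^256 ≡ 139^2 = 19321 ≡ 146 (mod 767)
383 = 256 + 64 + 32 + 16 + 8 + 4 + 2 + 1 in binary powers of 2.
So 11^383 ≡ 146 · 263 · 321 · 484 · 22 · 68 · 121 · 11 ≡ 32 (mod 767).
Squaring chain: 32; never reaches −1, so base 11 is a Miller–Rabin witness that 767 is composite.

32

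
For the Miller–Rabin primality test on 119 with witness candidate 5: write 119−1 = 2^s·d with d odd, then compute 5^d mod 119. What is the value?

45

119 − 1 = 118 = 2^1 · 59, so d = 59.
5^1 ≡ 5 (mod 119)
5^2 ≡ 5^2 = 25 ≡ 25 (mod 119)
5^4 ≡ 25^2 = 625 ≡ 30 (mod 119)
5^8 ≡ 30^2 = 900 ≡ 67 (mod 119)
5^16 ≡ 67^2 = 4489 ≡ 86 (mod 119)
5^32 ≡ 86^2 = 7396 ≡ 18 (mod 119)
59 = 32 + 16 + 8 + 2 + 1 in binary powers of 2.
So 5^59 ≡ 18 · 86 · 67 · 25 · 5 ≡ 45 (mod 119).
Squaring chain: 45; never reaches −1, so base 5 is a Miller–Rabin witness that 119 is composite.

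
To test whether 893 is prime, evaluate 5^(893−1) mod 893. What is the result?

613

5^1 ≡ 5 (mod 893)
5^2 ≡ 5^2 = 25 ≡ 25 (mod 893)
5^4 ≡ 25^2 = 625 ≡ 625 (mod 893)
5^8 ≡ 625^2 = 390625 ≡ 384 (mod 893)
5^16 ≡ 384^2 = 147456 ≡ 111 (mod 893)
5^32 ≡ 111^2 = 12321 ≡ 712 (mod 893)
5^64 ≡ 712^2 = 506944 ≡ 613 (mod 893)
5^128 ≡ 613^2 = 375769 ≡ 709 (mod 893)
5^256 ≡ 709^2 = 502681 ≡ 815 (mod 893)
5^512 ≡ 815^2 = 664225 ≡ 726 (mod 893)
892 = 512 + 256 + 64 + 32 + 16 + 8 + 4 in binary powers of 2.
So 5^892 ≡ 726 · 815 · 613 · 712 · 111 · 384 · 625 ≡ 613 (mod 893).
Since 613 ≠ 1, base 5 is a Fermat witness: 893 is composite.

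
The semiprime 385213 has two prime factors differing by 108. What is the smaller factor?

Since p = q + 108, we have 385213 = q(q + 108), so q² + 108q − 385213 = 0.
Discriminant: 108² + 4·385213 = 11664 + 1540852 = 1552516; √1552516 = 1246.
q = (−108 + 1246)/2 = 569, and p = q + 108 = 677.
Check: 569 · 677 = 385213.

569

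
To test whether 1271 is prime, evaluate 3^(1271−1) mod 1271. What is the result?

3^1 ≡ 3 (mod 1271)
3^2 ≡ 3^2 = 9 ≡ 9 (mod 1271)
3^4 ≡ 9^2 = 81 ≡ 81 (mod 1271)
3^8 ≡ 81^2 = 6561 ≡ 206 (mod 1271)
3^16 ≡ 206^2 = 42436 ≡ 493 (mod 1271)
3^32 ≡ 493^2 = 243049 ≡ 288 (mod 1271)
3^64 ≡ 288^2 = 82944 ≡ 329 (mod 1271)
3^128 ≡ 329^2 = 108241 ≡ 206 (mod 1271)
3^256 ≡ 206^2 = 42436 ≡ 493 (mod 1271)
3^512 ≡ 493^2 = 243049 ≡ 288 (mod 1271)
3^1024 ≡ 288^2 = 82944 ≡ 329 (mod 1271)
1270 = 1024 + 128 + 64 + 32 + 16 + 4 + 2 in binary powers of 2.
So 3^1270 ≡ 329 · 206 · 329 · 288 · 493 · 81 · 9 ≡ 893 (mod 1271).
Since 893 ≠ 1, base 3 is a Fermat witness: 1271 is composite.

893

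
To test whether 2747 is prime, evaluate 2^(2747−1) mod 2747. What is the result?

1212

2^1 ≡ 2 (mod 2747)
2^2 ≡ 2^2 = 4 ≡ 4 (mod 2747)
2^4 ≡ 4^2 = 16 ≡ 16 (mod 2747)
2^8 ≡ 16^2 = 256 ≡ 256 (mod 2747)
2^16 ≡ 256^2 = 65536 ≡ 2355 (mod 2747)
2^32 ≡ 2355^2 = 5546025 ≡ 2579 (mod 2747)
2^64 ≡ 2579^2 = 6651241 ≡ 754 (mod 2747)
2^128 ≡ 754^2 = 568516 ≡ 2634 (mod 2747)
2^256 ≡ 2634^2 = 6937956 ≡ 1781 (mod 2747)
2^512 ≡ 1781^2 = 3171961 ≡ 1923 (mod 2747)
2^1024 ≡ 1923^2 = 3697929 ≡ 467 (mod 2747)
2^2048 ≡ 467^2 = 218089 ≡ 1076 (mod 2747)
2746 = 2048 + 512 + 128 + 32 + 16 + 8 + 2 in binary powers of 2.
So 2^2746 ≡ 1076 · 1923 · 2634 · 2579 · 2355 · 256 · 4 ≡ 1212 (mod 2747).
Since 1212 ≠ 1, base 2 is a Fermat witness: 2747 is composite.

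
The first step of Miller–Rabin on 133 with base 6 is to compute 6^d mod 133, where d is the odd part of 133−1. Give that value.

125

133 − 1 = 132 = 2^2 · 33, so d = 33.
6^1 ≡ 6 (mod 133)
6^2 ≡ 6^2 = 36 ≡ 36 (mod 133)
6^4 ≡ 36^2 = 1296 ≡ 99 (mod 133)
6^8 ≡ 99^2 = 9801 ≡ 92 (mod 133)
6^16 ≡ 92^2 = 8464 ≡ 85 (mod 133)
6^32 ≡ 85^2 = 7225 ≡ 43 (mod 133)
33 = 32 + 1 in binary powers of 2.
So 6^33 ≡ 43 · 6 ≡ 125 (mod 133).
Squaring chain: 125 → 64; never reaches −1, so base 6 is a Miller–Rabin witness that 133 is composite.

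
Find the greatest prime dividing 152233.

79

152233 = 41 · 3713
3713 = 47 · 79
79 is prime.
So 152233 = 41 · 47 · 79; the largest prime factor is 79.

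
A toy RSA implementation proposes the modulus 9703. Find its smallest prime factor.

9703 is odd.
Digit sum 19, not divisible by 3.
Ends in 3: not divisible by 5.
7: 9703 = 7·1386 + 1
11: 9703 = 11·882 + 1
13: 9703 = 13·746 + 5
17: 9703 = 17·570 + 13
19: 9703 = 19·510 + 13
23: 9703 = 23·421 + 20
29: 9703 = 29·334 + 17
31: 9703 = 31·313

31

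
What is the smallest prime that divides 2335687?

67

2335687 is odd.
Digit sum 34, not divisible by 3.
Ends in 7: not divisible by 5.
7: 2335687 = 7·333669 + 4
11: 2335687 = 11·212335 + 2
13: 2335687 = 13·179668 + 3
17: 2335687 = 17·137393 + 6
19: 2335687 = 19·122930 + 17
23: 2335687 = 23·101551 + 14
29: 2335687 = 29·80540 + 27
31: 2335687 = 31·75344 + 23
37: 2335687 = 37·63126 + 25
41: 2335687 = 41·56967 + 40
43: 2335687 = 43·54318 + 13
47: 2335687 = 47·49695 + 22
53: 2335687 = 53·44069 + 30
59: 2335687 = 59·39587 + 54
61: 2335687 = 61·38289 + 58
67: 2335687 = 67·34861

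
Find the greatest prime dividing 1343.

79

1343 = 17 · 79
79 is prime.
So 1343 = 17 · 79; the largest prime factor is 79.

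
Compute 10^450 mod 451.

10^1 ≡ 10 (mod 451)
10^2 ≡ 10^2 = 100 ≡ 100 (mod 451)
10^4 ≡ 100^2 = 10000 ≡ 78 (mod 451)
10^8 ≡ 78^2 = 6084 ≡ 221 (mod 451)
10^16 ≡ 221^2 = 48841 ≡ 133 (mod 451)
10^32 ≡ 133^2 = 17689 ≡ 100 (mod 451)
10^64 ≡ 100^2 = 10000 ≡ 78 (mod 451)
10^128 ≡ 78^2 = 6084 ≡ 221 (mod 451)
10^256 ≡ 221^2 = 48841 ≡ 133 (mod 451)
450 = 256 + 128 + 64 + 2 in binary powers of 2.
So 10^450 ≡ 133 · 221 · 78 · 100 ≡ 1 (mod 451).
Since the result is 1, base 10 gives no evidence that 451 is composite.

1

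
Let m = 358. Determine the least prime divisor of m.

358 is even: 2 divides it.

2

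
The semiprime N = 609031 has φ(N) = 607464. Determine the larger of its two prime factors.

859

φ(n) = (p−1)(q−1) = n − (p+q) + 1, so p + q = 609031 − 607464 + 1 = 1568.
p and q are the roots of t² − 1568t + 609031 = 0.
Discriminant: 1568² − 4·609031 = 2458624 − 2436124 = 22500; √22500 = 150.
q = (1568 − 150)/2 = 709, p = (1568 + 150)/2 = 859.
Check: 709 · 859 = 609031.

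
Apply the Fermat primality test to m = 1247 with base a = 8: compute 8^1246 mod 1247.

8^1 ≡ 8 (mod 1247)
8^2 ≡ 8^2 = 64 ≡ 64 (mod 1247)
8^4 ≡ 64^2 = 4096 ≡ 355 (mod 1247)
8^8 ≡ 355^2 = 126025 ≡ 78 (mod 1247)
8^16 ≡ 78^2 = 6084 ≡ 1096 (mod 1247)
8^32 ≡ 1096^2 = 1201216 ≡ 355 (mod 1247)
8^64 ≡ 355^2 = 126025 ≡ 78 (mod 1247)
8^128 ≡ 78^2 = 6084 ≡ 1096 (mod 1247)
8^256 ≡ 1096^2 = 1201216 ≡ 355 (mod 1247)
8^512 ≡ 355^2 = 126025 ≡ 78 (mod 1247)
8^1024 ≡ 78^2 = 6084 ≡ 1096 (mod 1247)
1246 = 1024 + 128 + 64 + 16 + 8 + 4 + 2 in binary powers of 2.
So 8^1246 ≡ 1096 · 1096 · 78 · 1096 · 78 · 355 · 64 ≡ 173 (mod 1247).
Since 173 ≠ 1, base 8 is a Fermat witness: 1247 is composite.

173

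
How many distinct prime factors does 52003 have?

52003 = 7 · 7429
7429 = 17 · 437
437 = 19 · 23
52003 = 7 · 17 · 19 · 23, which has 4 distinct prime factors.

4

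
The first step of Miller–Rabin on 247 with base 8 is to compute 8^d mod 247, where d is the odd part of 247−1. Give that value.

247 − 1 = 246 = 2^1 · 123, so d = 123.
8^1 ≡ 8 (mod 247)
8^2 ≡ 8^2 = 64 ≡ 64 (mod 247)
8^4 ≡ 64^2 = 4096 ≡ 144 (mod 247)
8^8 ≡ 144^2 = 20736 ≡ 235 (mod 247)
8^16 ≡ 235^2 = 55225 ≡ 144 (mod 247)
8^32 ≡ 144^2 = 20736 ≡ 235 (mod 247)
8^64 ≡ 235^2 = 55225 ≡ 144 (mod 247)
123 = 64 + 32 + 16 + 8 + 2 + 1 in binary powers of 2.
So 8^123 ≡ 144 · 235 · 144 · 235 · 64 · 8 ≡ 18 (mod 247).
Squaring chain: 18; never reaches −1, so base 8 is a Miller–Rabin witness that 247 is composite.

18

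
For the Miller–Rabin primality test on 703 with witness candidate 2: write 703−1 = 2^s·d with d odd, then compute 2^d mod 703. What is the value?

265

703 − 1 = 702 = 2^1 · 351, so d = 351.
2^1 ≡ 2 (mod 703)
2^2 ≡ 2^2 = 4 ≡ 4 (mod 703)
2^4 ≡ 4^2 = 16 ≡ 16 (mod 703)
2^8 ≡ 16^2 = 256 ≡ 256 (mod 703)
2^16 ≡ 256^2 = 65536 ≡ 157 (mod 703)
2^32 ≡ 157^2 = 24649 ≡ 44 (mod 703)
2^64 ≡ 44^2 = 1936 ≡ 530 (mod 703)
2^128 ≡ 530^2 = 280900 ≡ 403 (mod 703)
2^256 ≡ 403^2 = 162409 ≡ 16 (mod 703)
351 = 256 + 64 + 16 + 8 + 4 + 2 + 1 in binary powers of 2.
So 2^351 ≡ 16 · 530 · 157 · 256 · 16 · 4 · 2 ≡ 265 (mod 703).
Squaring chain: 265; never reaches −1, so base 2 is a Miller–Rabin witness that 703 is composite.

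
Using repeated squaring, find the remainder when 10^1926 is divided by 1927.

10^1 ≡ 10 (mod 1927)
10^2 ≡ 10^2 = 100 ≡ 100 (mod 1927)
10^4 ≡ 100^2 = 10000 ≡ 365 (mod 1927)
10^8 ≡ 365^2 = 133225 ≡ 262 (mod 1927)
10^16 ≡ 262^2 = 68644 ≡ 1199 (mod 1927)
10^32 ≡ 1199^2 = 1437601 ≡ 59 (mod 1927)
10^64 ≡ 59^2 = 3481 ≡ 1554 (mod 1927)
10^128 ≡ 1554^2 = 2414916 ≡ 385 (mod 1927)
10^256 ≡ 385^2 = 148225 ≡ 1773 (mod 1927)
10^512 ≡ 1773^2 = 3143529 ≡ 592 (mod 1927)
10^1024 ≡ 592^2 = 350464 ≡ 1677 (mod 1927)
1926 = 1024 + 512 + 256 + 128 + 4 + 2 in binary powers of 2.
So 10^1926 ≡ 1677 · 592 · 1773 · 385 · 365 · 100 ≡ 1076 (mod 1927).
Since 1076 ≠ 1, base 10 is a Fermat witness: 1927 is composite.

1076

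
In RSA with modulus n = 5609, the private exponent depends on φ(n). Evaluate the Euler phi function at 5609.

Factor: 5609 = 71 · 79.
φ(5609) = (71−1) · (79−1) = 70 · 78 = 5460.

5460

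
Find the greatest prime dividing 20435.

67

20435 = 5 · 4087
4087 = 61 · 67
67 is prime.
So 20435 = 5 · 61 · 67; the largest prime factor is 67.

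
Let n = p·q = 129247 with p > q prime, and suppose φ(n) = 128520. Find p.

421

φ(n) = (p−1)(q−1) = n − (p+q) + 1, so p + q = 129247 − 128520 + 1 = 728.
p and q are the roots of t² − 728t + 129247 = 0.
Discriminant: 728² − 4·129247 = 529984 − 516988 = 12996; √12996 = 114.
q = (728 − 114)/2 = 307, p = (728 + 114)/2 = 421.
Check: 307 · 421 = 129247.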